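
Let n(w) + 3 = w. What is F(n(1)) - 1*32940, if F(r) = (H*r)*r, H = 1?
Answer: -32936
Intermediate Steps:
n(w) = -3 + w
F(r) = r² (F(r) = (1*r)*r = r*r = r²)
F(n(1)) - 1*32940 = (-3 + 1)² - 1*32940 = (-2)² - 32940 = 4 - 32940 = -32936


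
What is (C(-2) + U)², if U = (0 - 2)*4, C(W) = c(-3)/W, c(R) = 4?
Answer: 100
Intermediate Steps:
C(W) = 4/W
U = -8 (U = -2*4 = -8)
(C(-2) + U)² = (4/(-2) - 8)² = (4*(-½) - 8)² = (-2 - 8)² = (-10)² = 100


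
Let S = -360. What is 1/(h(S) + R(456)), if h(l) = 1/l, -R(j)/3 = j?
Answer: -360/492481 ≈ -0.00073099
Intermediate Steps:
R(j) = -3*j
1/(h(S) + R(456)) = 1/(1/(-360) - 3*456) = 1/(-1/360 - 1368) = 1/(-492481/360) = -360/492481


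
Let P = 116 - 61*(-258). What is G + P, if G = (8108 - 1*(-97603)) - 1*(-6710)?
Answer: 128275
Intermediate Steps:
P = 15854 (P = 116 + 15738 = 15854)
G = 112421 (G = (8108 + 97603) + 6710 = 105711 + 6710 = 112421)
G + P = 112421 + 15854 = 128275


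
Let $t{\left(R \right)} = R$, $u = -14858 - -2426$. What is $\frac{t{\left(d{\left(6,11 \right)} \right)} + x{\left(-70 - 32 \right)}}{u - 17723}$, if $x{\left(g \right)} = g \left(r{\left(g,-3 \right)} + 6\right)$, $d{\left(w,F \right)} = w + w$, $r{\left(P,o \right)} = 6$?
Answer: $\frac{1212}{30155} \approx 0.040192$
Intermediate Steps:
$u = -12432$ ($u = -14858 + 2426 = -12432$)
$d{\left(w,F \right)} = 2 w$
$x{\left(g \right)} = 12 g$ ($x{\left(g \right)} = g \left(6 + 6\right) = g 12 = 12 g$)
$\frac{t{\left(d{\left(6,11 \right)} \right)} + x{\left(-70 - 32 \right)}}{u - 17723} = \frac{2 \cdot 6 + 12 \left(-70 - 32\right)}{-12432 - 17723} = \frac{12 + 12 \left(-102\right)}{-30155} = \left(12 - 1224\right) \left(- \frac{1}{30155}\right) = \left(-1212\right) \left(- \frac{1}{30155}\right) = \frac{1212}{30155}$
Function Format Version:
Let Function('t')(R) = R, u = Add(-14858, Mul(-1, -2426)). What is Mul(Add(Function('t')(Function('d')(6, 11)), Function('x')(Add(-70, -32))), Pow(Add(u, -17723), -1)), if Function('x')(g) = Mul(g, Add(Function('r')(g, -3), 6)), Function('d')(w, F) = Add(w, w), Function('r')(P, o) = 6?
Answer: Rational(1212, 30155) ≈ 0.040192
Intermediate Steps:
u = -12432 (u = Add(-14858, 2426) = -12432)
Function('d')(w, F) = Mul(2, w)
Function('x')(g) = Mul(12, g) (Function('x')(g) = Mul(g, Add(6, 6)) = Mul(g, 12) = Mul(12, g))
Mul(Add(Function('t')(Function('d')(6, 11)), Function('x')(Add(-70, -32))), Pow(Add(u, -17723), -1)) = Mul(Add(Mul(2, 6), Mul(12, Add(-70, -32))), Pow(Add(-12432, -17723), -1)) = Mul(Add(12, Mul(12, -102)), Pow(-30155, -1)) = Mul(Add(12, -1224), Rational(-1, 30155)) = Mul(-1212, Rational(-1, 30155)) = Rational(1212, 30155)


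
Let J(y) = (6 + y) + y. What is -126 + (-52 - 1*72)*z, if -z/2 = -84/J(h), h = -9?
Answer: 1610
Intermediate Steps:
J(y) = 6 + 2*y
z = -14 (z = -(-168)/(6 + 2*(-9)) = -(-168)/(6 - 18) = -(-168)/(-12) = -(-168)*(-1)/12 = -2*7 = -14)
-126 + (-52 - 1*72)*z = -126 + (-52 - 1*72)*(-14) = -126 + (-52 - 72)*(-14) = -126 - 124*(-14) = -126 + 1736 = 1610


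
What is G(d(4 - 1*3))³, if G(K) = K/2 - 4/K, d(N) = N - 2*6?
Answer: -1442897/10648 ≈ -135.51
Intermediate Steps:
d(N) = -12 + N (d(N) = N - 12 = -12 + N)
G(K) = K/2 - 4/K (G(K) = K*(½) - 4/K = K/2 - 4/K)
G(d(4 - 1*3))³ = ((-12 + (4 - 1*3))/2 - 4/(-12 + (4 - 1*3)))³ = ((-12 + (4 - 3))/2 - 4/(-12 + (4 - 3)))³ = ((-12 + 1)/2 - 4/(-12 + 1))³ = ((½)*(-11) - 4/(-11))³ = (-11/2 - 4*(-1/11))³ = (-11/2 + 4/11)³ = (-113/22)³ = -1442897/10648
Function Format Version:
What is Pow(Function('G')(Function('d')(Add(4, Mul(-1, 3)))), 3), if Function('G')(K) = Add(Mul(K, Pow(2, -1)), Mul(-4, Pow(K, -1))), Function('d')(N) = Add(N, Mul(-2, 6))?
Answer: Rational(-1442897, 10648) ≈ -135.51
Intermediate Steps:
Function('d')(N) = Add(-12, N) (Function('d')(N) = Add(N, -12) = Add(-12, N))
Function('G')(K) = Add(Mul(Rational(1, 2), K), Mul(-4, Pow(K, -1))) (Function('G')(K) = Add(Mul(K, Rational(1, 2)), Mul(-4, Pow(K, -1))) = Add(Mul(Rational(1, 2), K), Mul(-4, Pow(K, -1))))
Pow(Function('G')(Function('d')(Add(4, Mul(-1, 3)))), 3) = Pow(Add(Mul(Rational(1, 2), Add(-12, Add(4, Mul(-1, 3)))), Mul(-4, Pow(Add(-12, Add(4, Mul(-1, 3))), -1))), 3) = Pow(Add(Mul(Rational(1, 2), Add(-12, Add(4, -3))), Mul(-4, Pow(Add(-12, Add(4, -3)), -1))), 3) = Pow(Add(Mul(Rational(1, 2), Add(-12, 1)), Mul(-4, Pow(Add(-12, 1), -1))), 3) = Pow(Add(Mul(Rational(1, 2), -11), Mul(-4, Pow(-11, -1))), 3) = Pow(Add(Rational(-11, 2), Mul(-4, Rational(-1, 11))), 3) = Pow(Add(Rational(-11, 2), Rational(4, 11)), 3) = Pow(Rational(-113, 22), 3) = Rational(-1442897, 10648)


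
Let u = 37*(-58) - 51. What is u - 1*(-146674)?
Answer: 144477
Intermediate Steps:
u = -2197 (u = -2146 - 51 = -2197)
u - 1*(-146674) = -2197 - 1*(-146674) = -2197 + 146674 = 144477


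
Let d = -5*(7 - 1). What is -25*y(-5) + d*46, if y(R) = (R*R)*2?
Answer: -2630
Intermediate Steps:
y(R) = 2*R² (y(R) = R²*2 = 2*R²)
d = -30 (d = -5*6 = -30)
-25*y(-5) + d*46 = -50*(-5)² - 30*46 = -50*25 - 1380 = -25*50 - 1380 = -1250 - 1380 = -2630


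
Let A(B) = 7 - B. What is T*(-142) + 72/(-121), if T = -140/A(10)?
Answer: -2405696/363 ≈ -6627.3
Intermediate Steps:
T = 140/3 (T = -140/(7 - 1*10) = -140/(7 - 10) = -140/(-3) = -140*(-1/3) = 140/3 ≈ 46.667)
T*(-142) + 72/(-121) = (140/3)*(-142) + 72/(-121) = -19880/3 + 72*(-1/121) = -19880/3 - 72/121 = -2405696/363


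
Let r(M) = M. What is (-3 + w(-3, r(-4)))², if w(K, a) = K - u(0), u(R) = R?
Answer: 36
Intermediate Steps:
w(K, a) = K (w(K, a) = K - 1*0 = K + 0 = K)
(-3 + w(-3, r(-4)))² = (-3 - 3)² = (-6)² = 36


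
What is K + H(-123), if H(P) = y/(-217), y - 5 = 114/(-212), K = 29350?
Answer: 675108227/23002 ≈ 29350.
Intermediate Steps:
y = 473/106 (y = 5 + 114/(-212) = 5 + 114*(-1/212) = 5 - 57/106 = 473/106 ≈ 4.4623)
H(P) = -473/23002 (H(P) = (473/106)/(-217) = (473/106)*(-1/217) = -473/23002)
K + H(-123) = 29350 - 473/23002 = 675108227/23002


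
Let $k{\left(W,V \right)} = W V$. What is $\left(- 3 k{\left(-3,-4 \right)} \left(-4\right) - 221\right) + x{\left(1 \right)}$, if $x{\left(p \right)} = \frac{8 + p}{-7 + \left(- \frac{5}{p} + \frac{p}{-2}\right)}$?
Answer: $- \frac{1943}{25} \approx -77.72$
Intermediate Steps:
$k{\left(W,V \right)} = V W$
$x{\left(p \right)} = \frac{8 + p}{-7 - \frac{5}{p} - \frac{p}{2}}$ ($x{\left(p \right)} = \frac{8 + p}{-7 + \left(- \frac{5}{p} + p \left(- \frac{1}{2}\right)\right)} = \frac{8 + p}{-7 - \left(\frac{p}{2} + \frac{5}{p}\right)} = \frac{8 + p}{-7 - \frac{5}{p} - \frac{p}{2}}$)
$\left(- 3 k{\left(-3,-4 \right)} \left(-4\right) - 221\right) + x{\left(1 \right)} = \left(- 3 \left(\left(-4\right) \left(-3\right)\right) \left(-4\right) - 221\right) - \frac{2 \left(8 + 1\right)}{10 + 1^{2} + 14 \cdot 1} = \left(\left(-3\right) 12 \left(-4\right) - 221\right) - 2 \frac{1}{10 + 1 + 14} \cdot 9 = \left(\left(-36\right) \left(-4\right) - 221\right) - 2 \cdot \frac{1}{25} \cdot 9 = \left(144 - 221\right) - 2 \cdot \frac{1}{25} \cdot 9 = -77 - \frac{18}{25} = - \frac{1943}{25}$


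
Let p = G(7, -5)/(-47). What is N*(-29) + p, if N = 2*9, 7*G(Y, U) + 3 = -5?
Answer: -171730/329 ≈ -521.98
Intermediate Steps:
G(Y, U) = -8/7 (G(Y, U) = -3/7 + (⅐)*(-5) = -3/7 - 5/7 = -8/7)
p = 8/329 (p = -8/7/(-47) = -8/7*(-1/47) = 8/329 ≈ 0.024316)
N = 18
N*(-29) + p = 18*(-29) + 8/329 = -522 + 8/329 = -171730/329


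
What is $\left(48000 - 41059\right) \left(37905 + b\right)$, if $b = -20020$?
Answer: $124139785$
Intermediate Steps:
$\left(48000 - 41059\right) \left(37905 + b\right) = \left(48000 - 41059\right) \left(37905 - 20020\right) = 6941 \cdot 17885 = 124139785$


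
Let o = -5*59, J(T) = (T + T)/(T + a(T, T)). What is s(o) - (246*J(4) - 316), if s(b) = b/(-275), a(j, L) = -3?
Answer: -90801/55 ≈ -1650.9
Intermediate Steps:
J(T) = 2*T/(-3 + T) (J(T) = (T + T)/(T - 3) = (2*T)/(-3 + T) = 2*T/(-3 + T))
o = -295
s(b) = -b/275 (s(b) = b*(-1/275) = -b/275)
s(o) - (246*J(4) - 316) = -1/275*(-295) - (246*(2*4/(-3 + 4)) - 316) = 59/55 - (246*(2*4/1) - 316) = 59/55 - (246*(2*4*1) - 316) = 59/55 - (246*8 - 316) = 59/55 - (1968 - 316) = 59/55 - 1*1652 = 59/55 - 1652 = -90801/55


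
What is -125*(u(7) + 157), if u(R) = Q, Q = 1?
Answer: -19750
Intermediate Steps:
u(R) = 1
-125*(u(7) + 157) = -125*(1 + 157) = -125*158 = -19750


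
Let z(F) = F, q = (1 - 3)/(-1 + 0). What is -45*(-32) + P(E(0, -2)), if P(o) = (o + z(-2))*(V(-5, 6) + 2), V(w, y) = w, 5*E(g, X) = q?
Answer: 7224/5 ≈ 1444.8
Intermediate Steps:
q = 2 (q = -2/(-1) = -2*(-1) = 2)
E(g, X) = ⅖ (E(g, X) = (⅕)*2 = ⅖)
P(o) = 6 - 3*o (P(o) = (o - 2)*(-5 + 2) = (-2 + o)*(-3) = 6 - 3*o)
-45*(-32) + P(E(0, -2)) = -45*(-32) + (6 - 3*⅖) = 1440 + (6 - 6/5) = 1440 + 24/5 = 7224/5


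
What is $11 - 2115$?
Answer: $-2104$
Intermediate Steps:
$11 - 2115 = -2104$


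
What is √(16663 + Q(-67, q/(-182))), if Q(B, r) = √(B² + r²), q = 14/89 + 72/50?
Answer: √(27324737651575 + 8099*√184031611088354)/40495 ≈ 129.34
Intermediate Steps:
q = 3554/2225 (q = 14*(1/89) + 72*(1/50) = 14/89 + 36/25 = 3554/2225 ≈ 1.5973)
√(16663 + Q(-67, q/(-182))) = √(16663 + √((-67)² + ((3554/2225)/(-182))²)) = √(16663 + √(4489 + ((3554/2225)*(-1/182))²)) = √(16663 + √(4489 + (-1777/202475)²)) = √(16663 + √(4489 + 3157729/40996125625)) = √(16663 + √(184031611088354/40996125625)) = √(16663 + √184031611088354/202475)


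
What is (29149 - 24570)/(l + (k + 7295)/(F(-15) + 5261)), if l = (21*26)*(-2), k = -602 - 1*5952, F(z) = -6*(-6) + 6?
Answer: -24282437/5790135 ≈ -4.1938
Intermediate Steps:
F(z) = 42 (F(z) = 36 + 6 = 42)
k = -6554 (k = -602 - 5952 = -6554)
l = -1092 (l = 546*(-2) = -1092)
(29149 - 24570)/(l + (k + 7295)/(F(-15) + 5261)) = (29149 - 24570)/(-1092 + (-6554 + 7295)/(42 + 5261)) = 4579/(-1092 + 741/5303) = 4579/(-5790135/5303) = 4579*(-5303/5790135) = -24282437/5790135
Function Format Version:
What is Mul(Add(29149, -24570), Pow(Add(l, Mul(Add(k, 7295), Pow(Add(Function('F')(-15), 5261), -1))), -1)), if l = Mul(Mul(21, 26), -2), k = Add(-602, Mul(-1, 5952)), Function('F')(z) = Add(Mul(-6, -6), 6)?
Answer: Rational(-24282437, 5790135) ≈ -4.1938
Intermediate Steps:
Function('F')(z) = 42 (Function('F')(z) = Add(36, 6) = 42)
k = -6554 (k = Add(-602, -5952) = -6554)
l = -1092 (l = Mul(546, -2) = -1092)
Mul(Add(29149, -24570), Pow(Add(l, Mul(Add(k, 7295), Pow(Add(Function('F')(-15), 5261), -1))), -1)) = Mul(Add(29149, -24570), Pow(Add(-1092, Mul(Add(-6554, 7295), Pow(Add(42, 5261), -1))), -1)) = Mul(4579, Pow(Add(-1092, Mul(741, Pow(5303, -1))), -1)) = Mul(4579, Pow(Add(-1092, Mul(741, Rational(1, 5303))), -1)) = Mul(4579, Pow(Add(-1092, Rational(741, 5303)), -1)) = Mul(4579, Pow(Rational(-5790135, 5303), -1)) = Mul(4579, Rational(-5303, 5790135)) = Rational(-24282437, 5790135)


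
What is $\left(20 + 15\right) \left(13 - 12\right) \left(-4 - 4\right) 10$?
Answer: $-2800$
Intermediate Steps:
$\left(20 + 15\right) \left(13 - 12\right) \left(-4 - 4\right) 10 = 35 \cdot 1 \left(-8\right) 10 = 35 \left(-8\right) 10 = \left(-280\right) 10 = -2800$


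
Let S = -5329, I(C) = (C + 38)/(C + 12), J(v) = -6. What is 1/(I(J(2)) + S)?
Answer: -3/15971 ≈ -0.00018784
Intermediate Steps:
I(C) = (38 + C)/(12 + C)
1/(I(J(2)) + S) = 1/((38 - 6)/(12 - 6) - 5329) = 1/(32/6 - 5329) = 1/((1/6)*32 - 5329) = 1/(16/3 - 5329) = 1/(-15971/3) = -3/15971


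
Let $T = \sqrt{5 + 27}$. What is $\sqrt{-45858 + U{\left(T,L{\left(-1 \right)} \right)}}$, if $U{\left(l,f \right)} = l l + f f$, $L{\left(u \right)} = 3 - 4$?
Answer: $5 i \sqrt{1833} \approx 214.07 i$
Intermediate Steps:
$L{\left(u \right)} = -1$ ($L{\left(u \right)} = 3 - 4 = -1$)
$T = 4 \sqrt{2}$ ($T = \sqrt{32} = 4 \sqrt{2} \approx 5.6569$)
$U{\left(l,f \right)} = f^{2} + l^{2}$ ($U{\left(l,f \right)} = l^{2} + f^{2} = f^{2} + l^{2}$)
$\sqrt{-45858 + U{\left(T,L{\left(-1 \right)} \right)}} = \sqrt{-45858 + \left(\left(-1\right)^{2} + \left(4 \sqrt{2}\right)^{2}\right)} = \sqrt{-45858 + \left(1 + 32\right)} = \sqrt{-45858 + 33} = \sqrt{-45825} = 5 i \sqrt{1833}$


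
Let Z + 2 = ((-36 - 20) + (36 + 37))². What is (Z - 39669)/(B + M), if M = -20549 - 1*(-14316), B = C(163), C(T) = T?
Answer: 19691/3035 ≈ 6.4880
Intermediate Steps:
Z = 287 (Z = -2 + ((-36 - 20) + (36 + 37))² = -2 + (-56 + 73)² = -2 + 17² = -2 + 289 = 287)
B = 163
M = -6233 (M = -20549 + 14316 = -6233)
(Z - 39669)/(B + M) = (287 - 39669)/(163 - 6233) = -39382/(-6070) = -39382*(-1/6070) = 19691/3035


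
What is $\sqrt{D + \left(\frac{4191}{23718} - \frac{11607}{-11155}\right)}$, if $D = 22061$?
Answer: $\frac{\sqrt{171593931803334891010}}{88191430} \approx 148.53$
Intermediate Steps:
$\sqrt{D + \left(\frac{4191}{23718} - \frac{11607}{-11155}\right)} = \sqrt{22061 + \left(\frac{4191}{23718} - \frac{11607}{-11155}\right)} = \sqrt{22061 + \left(4191 \cdot \frac{1}{23718} - - \frac{11607}{11155}\right)} = \sqrt{22061 + \left(\frac{1397}{7906} + \frac{11607}{11155}\right)} = \sqrt{22061 + \frac{107348477}{88191430}} = \sqrt{\frac{1945698485707}{88191430}} = \frac{\sqrt{171593931803334891010}}{88191430}$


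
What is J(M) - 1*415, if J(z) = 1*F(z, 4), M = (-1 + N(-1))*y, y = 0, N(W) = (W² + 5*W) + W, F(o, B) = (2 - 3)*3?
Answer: -418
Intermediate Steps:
F(o, B) = -3 (F(o, B) = -1*3 = -3)
N(W) = W² + 6*W
M = 0 (M = (-1 - (6 - 1))*0 = (-1 - 1*5)*0 = (-1 - 5)*0 = -6*0 = 0)
J(z) = -3 (J(z) = 1*(-3) = -3)
J(M) - 1*415 = -3 - 1*415 = -3 - 415 = -418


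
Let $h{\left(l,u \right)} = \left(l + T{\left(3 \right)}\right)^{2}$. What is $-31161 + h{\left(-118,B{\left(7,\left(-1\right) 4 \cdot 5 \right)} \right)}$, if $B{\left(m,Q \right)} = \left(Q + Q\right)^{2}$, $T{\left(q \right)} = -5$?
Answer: $-16032$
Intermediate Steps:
$B{\left(m,Q \right)} = 4 Q^{2}$ ($B{\left(m,Q \right)} = \left(2 Q\right)^{2} = 4 Q^{2}$)
$h{\left(l,u \right)} = \left(-5 + l\right)^{2}$ ($h{\left(l,u \right)} = \left(l - 5\right)^{2} = \left(-5 + l\right)^{2}$)
$-31161 + h{\left(-118,B{\left(7,\left(-1\right) 4 \cdot 5 \right)} \right)} = -31161 + \left(-5 - 118\right)^{2} = -31161 + \left(-123\right)^{2} = -31161 + 15129 = -16032$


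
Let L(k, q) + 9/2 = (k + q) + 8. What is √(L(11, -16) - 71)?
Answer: I*√290/2 ≈ 8.5147*I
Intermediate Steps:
L(k, q) = 7/2 + k + q (L(k, q) = -9/2 + ((k + q) + 8) = -9/2 + (8 + k + q) = 7/2 + k + q)
√(L(11, -16) - 71) = √((7/2 + 11 - 16) - 71) = √(-3/2 - 71) = √(-145/2) = I*√290/2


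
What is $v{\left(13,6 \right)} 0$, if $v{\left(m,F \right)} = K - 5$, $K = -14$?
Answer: $0$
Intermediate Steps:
$v{\left(m,F \right)} = -19$ ($v{\left(m,F \right)} = -14 - 5 = -19$)
$v{\left(13,6 \right)} 0 = \left(-19\right) 0 = 0$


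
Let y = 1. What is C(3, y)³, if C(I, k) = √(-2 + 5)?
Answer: 3*√3 ≈ 5.1962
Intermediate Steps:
C(I, k) = √3
C(3, y)³ = (√3)³ = 3*√3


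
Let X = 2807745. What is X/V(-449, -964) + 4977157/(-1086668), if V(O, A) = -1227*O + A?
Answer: 313854357097/597622846612 ≈ 0.52517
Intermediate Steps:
V(O, A) = A - 1227*O
X/V(-449, -964) + 4977157/(-1086668) = 2807745/(-964 - 1227*(-449)) + 4977157/(-1086668) = 2807745/(-964 + 550923) + 4977157*(-1/1086668) = 2807745/549959 - 4977157/1086668 = 313854357097/597622846612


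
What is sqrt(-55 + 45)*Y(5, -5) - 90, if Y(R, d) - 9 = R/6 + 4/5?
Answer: -90 + 319*I*sqrt(10)/30 ≈ -90.0 + 33.626*I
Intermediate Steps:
Y(R, d) = 49/5 + R/6 (Y(R, d) = 9 + (R/6 + 4/5) = 9 + (4/5 + R/6) = 49/5 + R/6)
sqrt(-55 + 45)*Y(5, -5) - 90 = sqrt(-55 + 45)*(49/5 + (1/6)*5) - 90 = sqrt(-10)*(49/5 + 5/6) - 90 = (I*sqrt(10))*(319/30) - 90 = 319*I*sqrt(10)/30 - 90 = -90 + 319*I*sqrt(10)/30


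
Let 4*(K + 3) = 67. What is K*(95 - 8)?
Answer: 4785/4 ≈ 1196.3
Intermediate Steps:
K = 55/4 (K = -3 + (¼)*67 = -3 + 67/4 = 55/4 ≈ 13.750)
K*(95 - 8) = 55*(95 - 8)/4 = (55/4)*87 = 4785/4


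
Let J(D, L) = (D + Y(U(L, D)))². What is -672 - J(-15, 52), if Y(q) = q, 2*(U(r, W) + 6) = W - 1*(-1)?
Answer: -1456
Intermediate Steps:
U(r, W) = -11/2 + W/2 (U(r, W) = -6 + (W - 1*(-1))/2 = -6 + (W + 1)/2 = -6 + (1 + W)/2 = -6 + (½ + W/2) = -11/2 + W/2)
J(D, L) = (-11/2 + 3*D/2)² (J(D, L) = (D + (-11/2 + D/2))² = (-11/2 + 3*D/2)²)
-672 - J(-15, 52) = -672 - (-11 + 3*(-15))²/4 = -672 - (-11 - 45)²/4 = -672 - (-56)²/4 = -672 - 3136/4 = -672 - 1*784 = -672 - 784 = -1456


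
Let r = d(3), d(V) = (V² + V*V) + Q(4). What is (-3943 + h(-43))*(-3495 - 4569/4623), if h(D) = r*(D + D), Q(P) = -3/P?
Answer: 29234281127/1541 ≈ 1.8971e+7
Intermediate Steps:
d(V) = -¾ + 2*V² (d(V) = (V² + V*V) - 3/4 = (V² + V²) - 3*¼ = 2*V² - ¾ = -¾ + 2*V²)
r = 69/4 (r = -¾ + 2*3² = -¾ + 2*9 = -¾ + 18 = 69/4 ≈ 17.250)
h(D) = 69*D/2 (h(D) = 69*(D + D)/4 = 69*(2*D)/4 = 69*D/2)
(-3943 + h(-43))*(-3495 - 4569/4623) = (-3943 + (69/2)*(-43))*(-3495 - 4569/4623) = (-3943 - 2967/2)*(-3495 - 4569*1/4623) = -10853*(-3495 - 1523/1541)/2 = -10853/2*(-5387318/1541) = 29234281127/1541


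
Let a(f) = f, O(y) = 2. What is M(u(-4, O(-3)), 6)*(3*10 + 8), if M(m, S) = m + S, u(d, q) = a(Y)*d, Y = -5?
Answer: 988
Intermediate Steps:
u(d, q) = -5*d
M(m, S) = S + m
M(u(-4, O(-3)), 6)*(3*10 + 8) = (6 - 5*(-4))*(3*10 + 8) = (6 + 20)*(30 + 8) = 26*38 = 988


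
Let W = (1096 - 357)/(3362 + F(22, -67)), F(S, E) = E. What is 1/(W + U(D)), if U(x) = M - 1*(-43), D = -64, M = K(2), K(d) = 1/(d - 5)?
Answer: 9885/423977 ≈ 0.023315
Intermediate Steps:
K(d) = 1/(-5 + d)
M = -⅓ (M = 1/(-5 + 2) = 1/(-3) = -⅓ ≈ -0.33333)
W = 739/3295 (W = (1096 - 357)/(3362 - 67) = 739/3295 ≈ 0.22428)
U(x) = 128/3 (U(x) = -⅓ - 1*(-43) = -⅓ + 43 = 128/3)
1/(W + U(D)) = 1/(739/3295 + 128/3) = 1/(423977/9885) = 9885/423977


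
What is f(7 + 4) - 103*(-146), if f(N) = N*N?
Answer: 15159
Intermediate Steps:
f(N) = N²
f(7 + 4) - 103*(-146) = (7 + 4)² - 103*(-146) = 11² + 15038 = 121 + 15038 = 15159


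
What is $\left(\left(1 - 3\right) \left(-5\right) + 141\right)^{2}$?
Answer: $22801$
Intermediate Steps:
$\left(\left(1 - 3\right) \left(-5\right) + 141\right)^{2} = \left(\left(-2\right) \left(-5\right) + 141\right)^{2} = \left(10 + 141\right)^{2} = 151^{2} = 22801$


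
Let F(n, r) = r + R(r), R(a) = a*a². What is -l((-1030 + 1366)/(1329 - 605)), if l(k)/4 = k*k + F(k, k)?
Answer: -18487056/5929741 ≈ -3.1177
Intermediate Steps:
R(a) = a³
F(n, r) = r + r³
l(k) = 4*k + 4*k² + 4*k³ (l(k) = 4*(k*k + (k + k³)) = 4*(k² + (k + k³)) = 4*(k + k² + k³) = 4*k + 4*k² + 4*k³)
-l((-1030 + 1366)/(1329 - 605)) = -4*(-1030 + 1366)/(1329 - 605)*(1 + (-1030 + 1366)/(1329 - 605) + ((-1030 + 1366)/(1329 - 605))²) = -4*336/724*(1 + 336/724 + (336/724)²) = -4*336*(1/724)*(1 + 336*(1/724) + (336*(1/724))²) = -4*84*(1 + 84/181 + (84/181)²)/181 = -4*84*(1 + 84/181 + 7056/32761)/181 = -4*84*55021/(181*32761) = -1*18487056/5929741 = -18487056/5929741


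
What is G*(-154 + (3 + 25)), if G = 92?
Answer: -11592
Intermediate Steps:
G*(-154 + (3 + 25)) = 92*(-154 + (3 + 25)) = 92*(-154 + 28) = 92*(-126) = -11592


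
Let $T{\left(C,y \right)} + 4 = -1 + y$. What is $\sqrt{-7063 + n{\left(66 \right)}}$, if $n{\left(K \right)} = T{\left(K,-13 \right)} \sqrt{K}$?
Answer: $\sqrt{-7063 - 18 \sqrt{66}} \approx 84.907 i$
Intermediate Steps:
$T{\left(C,y \right)} = -5 + y$ ($T{\left(C,y \right)} = -4 + \left(-1 + y\right) = -5 + y$)
$n{\left(K \right)} = - 18 \sqrt{K}$ ($n{\left(K \right)} = \left(-5 - 13\right) \sqrt{K} = - 18 \sqrt{K}$)
$\sqrt{-7063 + n{\left(66 \right)}} = \sqrt{-7063 - 18 \sqrt{66}}$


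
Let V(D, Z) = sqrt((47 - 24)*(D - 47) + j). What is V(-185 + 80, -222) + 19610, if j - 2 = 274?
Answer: 19610 + 2*I*sqrt(805) ≈ 19610.0 + 56.745*I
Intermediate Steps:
j = 276 (j = 2 + 274 = 276)
V(D, Z) = sqrt(-805 + 23*D) (V(D, Z) = sqrt((47 - 24)*(D - 47) + 276) = sqrt(23*(-47 + D) + 276) = sqrt((-1081 + 23*D) + 276) = sqrt(-805 + 23*D))
V(-185 + 80, -222) + 19610 = sqrt(-805 + 23*(-185 + 80)) + 19610 = sqrt(-805 + 23*(-105)) + 19610 = sqrt(-805 - 2415) + 19610 = sqrt(-3220) + 19610 = 2*I*sqrt(805) + 19610 = 19610 + 2*I*sqrt(805)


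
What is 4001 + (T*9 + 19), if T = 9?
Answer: 4101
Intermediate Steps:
4001 + (T*9 + 19) = 4001 + (9*9 + 19) = 4001 + (81 + 19) = 4001 + 100 = 4101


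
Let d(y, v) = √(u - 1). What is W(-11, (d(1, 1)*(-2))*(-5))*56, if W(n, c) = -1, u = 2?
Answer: -56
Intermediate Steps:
d(y, v) = 1 (d(y, v) = √(2 - 1) = √1 = 1)
W(-11, (d(1, 1)*(-2))*(-5))*56 = -1*56 = -56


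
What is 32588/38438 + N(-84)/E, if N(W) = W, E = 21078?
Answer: 56971756/67516347 ≈ 0.84382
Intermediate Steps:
32588/38438 + N(-84)/E = 32588/38438 - 84/21078 = 32588*(1/38438) - 84*1/21078 = 16294/19219 - 14/3513 = 56971756/67516347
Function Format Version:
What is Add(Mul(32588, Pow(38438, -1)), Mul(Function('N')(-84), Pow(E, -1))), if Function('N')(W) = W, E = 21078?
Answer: Rational(56971756, 67516347) ≈ 0.84382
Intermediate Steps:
Add(Mul(32588, Pow(38438, -1)), Mul(Function('N')(-84), Pow(E, -1))) = Add(Mul(32588, Pow(38438, -1)), Mul(-84, Pow(21078, -1))) = Add(Mul(32588, Rational(1, 38438)), Mul(-84, Rational(1, 21078))) = Add(Rational(16294, 19219), Rational(-14, 3513)) = Rational(56971756, 67516347)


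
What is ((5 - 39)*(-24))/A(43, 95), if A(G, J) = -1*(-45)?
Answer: 272/15 ≈ 18.133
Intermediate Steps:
A(G, J) = 45
((5 - 39)*(-24))/A(43, 95) = ((5 - 39)*(-24))/45 = -34*(-24)*(1/45) = 816*(1/45) = 272/15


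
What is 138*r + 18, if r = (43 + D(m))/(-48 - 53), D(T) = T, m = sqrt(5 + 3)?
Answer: -4116/101 - 276*sqrt(2)/101 ≈ -44.617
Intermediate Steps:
m = 2*sqrt(2) (m = sqrt(8) = 2*sqrt(2) ≈ 2.8284)
r = -43/101 - 2*sqrt(2)/101 (r = (43 + 2*sqrt(2))/(-48 - 53) = (43 + 2*sqrt(2))/(-101) = (43 + 2*sqrt(2))*(-1/101) = -43/101 - 2*sqrt(2)/101 ≈ -0.45375)
138*r + 18 = 138*(-43/101 - 2*sqrt(2)/101) + 18 = (-5934/101 - 276*sqrt(2)/101) + 18 = -4116/101 - 276*sqrt(2)/101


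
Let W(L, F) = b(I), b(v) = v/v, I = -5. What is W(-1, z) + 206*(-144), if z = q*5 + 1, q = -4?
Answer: -29663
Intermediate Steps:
z = -19 (z = -4*5 + 1 = -20 + 1 = -19)
b(v) = 1
W(L, F) = 1
W(-1, z) + 206*(-144) = 1 + 206*(-144) = 1 - 29664 = -29663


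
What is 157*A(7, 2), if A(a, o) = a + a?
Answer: 2198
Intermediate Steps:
A(a, o) = 2*a
157*A(7, 2) = 157*(2*7) = 157*14 = 2198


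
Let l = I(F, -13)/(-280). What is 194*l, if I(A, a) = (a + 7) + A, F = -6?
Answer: 291/35 ≈ 8.3143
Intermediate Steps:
I(A, a) = 7 + A + a (I(A, a) = (7 + a) + A = 7 + A + a)
l = 3/70 (l = (7 - 6 - 13)/(-280) = -12*(-1/280) = 3/70 ≈ 0.042857)
194*l = 194*(3/70) = 291/35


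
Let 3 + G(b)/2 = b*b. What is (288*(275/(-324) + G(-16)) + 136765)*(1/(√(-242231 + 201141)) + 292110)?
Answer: 247342876690/3 - 362891*I*√41090/52830 ≈ 8.2448e+10 - 1392.4*I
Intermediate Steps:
G(b) = -6 + 2*b² (G(b) = -6 + 2*(b*b) = -6 + 2*b²)
(288*(275/(-324) + G(-16)) + 136765)*(1/(√(-242231 + 201141)) + 292110) = (288*(275/(-324) + (-6 + 2*(-16)²)) + 136765)*(1/(√(-242231 + 201141)) + 292110) = (288*(275*(-1/324) + (-6 + 2*256)) + 136765)*(1/(√(-41090)) + 292110) = (288*(-275/324 + (-6 + 512)) + 136765)*(1/(I*√41090) + 292110) = (288*(-275/324 + 506) + 136765)*(-I*√41090/41090 + 292110) = (288*(163669/324) + 136765)*(292110 - I*√41090/41090) = (1309352/9 + 136765)*(292110 - I*√41090/41090) = 2540237*(292110 - I*√41090/41090)/9 = 247342876690/3 - 362891*I*√41090/52830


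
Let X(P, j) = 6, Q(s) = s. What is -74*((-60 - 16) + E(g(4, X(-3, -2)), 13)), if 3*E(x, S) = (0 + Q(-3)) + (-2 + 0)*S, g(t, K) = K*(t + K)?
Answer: 19018/3 ≈ 6339.3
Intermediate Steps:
g(t, K) = K*(K + t)
E(x, S) = -1 - 2*S/3 (E(x, S) = ((0 - 3) + (-2 + 0)*S)/3 = (-3 - 2*S)/3 = -1 - 2*S/3)
-74*((-60 - 16) + E(g(4, X(-3, -2)), 13)) = -74*((-60 - 16) + (-1 - ⅔*13)) = -74*(-76 + (-1 - 26/3)) = -74*(-76 - 29/3) = -74*(-257/3) = 19018/3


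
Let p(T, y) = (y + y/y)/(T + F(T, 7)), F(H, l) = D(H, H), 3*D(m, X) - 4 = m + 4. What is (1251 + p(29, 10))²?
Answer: 24073694649/15376 ≈ 1.5657e+6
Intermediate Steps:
D(m, X) = 8/3 + m/3 (D(m, X) = 4/3 + (m + 4)/3 = 4/3 + (4 + m)/3 = 4/3 + (4/3 + m/3) = 8/3 + m/3)
F(H, l) = 8/3 + H/3
p(T, y) = (1 + y)/(8/3 + 4*T/3) (p(T, y) = (y + y/y)/(T + (8/3 + T/3)) = (y + 1)/(8/3 + 4*T/3) = (1 + y)/(8/3 + 4*T/3))
(1251 + p(29, 10))² = (1251 + 3*(1 + 10)/(4*(2 + 29)))² = (1251 + (¾)*11/31)² = (1251 + (¾)*(1/31)*11)² = (1251 + 33/124)² = (155157/124)² = 24073694649/15376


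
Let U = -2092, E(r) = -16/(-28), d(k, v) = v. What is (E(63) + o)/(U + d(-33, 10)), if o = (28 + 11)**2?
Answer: -10651/14574 ≈ -0.73082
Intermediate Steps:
E(r) = 4/7 (E(r) = -16*(-1/28) = 4/7)
o = 1521 (o = 39**2 = 1521)
(E(63) + o)/(U + d(-33, 10)) = (4/7 + 1521)/(-2092 + 10) = (10651/7)/(-2082) = (10651/7)*(-1/2082) = -10651/14574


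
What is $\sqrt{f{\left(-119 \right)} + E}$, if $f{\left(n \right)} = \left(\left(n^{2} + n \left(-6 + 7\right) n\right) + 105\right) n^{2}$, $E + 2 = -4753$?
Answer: $2 \sqrt{100637498} \approx 20064.0$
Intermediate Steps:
$E = -4755$ ($E = -2 - 4753 = -4755$)
$f{\left(n \right)} = n^{2} \left(105 + 2 n^{2}\right)$ ($f{\left(n \right)} = \left(\left(n^{2} + n 1 n\right) + 105\right) n^{2} = \left(\left(n^{2} + n n\right) + 105\right) n^{2} = \left(\left(n^{2} + n^{2}\right) + 105\right) n^{2} = \left(2 n^{2} + 105\right) n^{2} = \left(105 + 2 n^{2}\right) n^{2} = n^{2} \left(105 + 2 n^{2}\right)$)
$\sqrt{f{\left(-119 \right)} + E} = \sqrt{\left(-119\right)^{2} \left(105 + 2 \left(-119\right)^{2}\right) - 4755} = \sqrt{14161 \left(105 + 2 \cdot 14161\right) - 4755} = \sqrt{14161 \left(105 + 28322\right) - 4755} = \sqrt{14161 \cdot 28427 - 4755} = \sqrt{402554747 - 4755} = \sqrt{402549992} = 2 \sqrt{100637498}$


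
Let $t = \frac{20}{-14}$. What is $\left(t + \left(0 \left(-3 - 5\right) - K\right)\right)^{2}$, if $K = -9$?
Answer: $\frac{2809}{49} \approx 57.327$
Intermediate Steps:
$t = - \frac{10}{7}$ ($t = 20 \left(- \frac{1}{14}\right) = - \frac{10}{7} \approx -1.4286$)
$\left(t + \left(0 \left(-3 - 5\right) - K\right)\right)^{2} = \left(- \frac{10}{7} + \left(0 \left(-3 - 5\right) - -9\right)\right)^{2} = \left(- \frac{10}{7} + \left(0 \left(-8\right) + 9\right)\right)^{2} = \left(- \frac{10}{7} + \left(0 + 9\right)\right)^{2} = \left(- \frac{10}{7} + 9\right)^{2} = \left(\frac{53}{7}\right)^{2} = \frac{2809}{49}$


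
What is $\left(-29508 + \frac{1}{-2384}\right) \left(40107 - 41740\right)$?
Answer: $\frac{114876770209}{2384} \approx 4.8187 \cdot 10^{7}$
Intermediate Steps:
$\left(-29508 + \frac{1}{-2384}\right) \left(40107 - 41740\right) = \left(-29508 - \frac{1}{2384}\right) \left(-1633\right) = \left(- \frac{70347073}{2384}\right) \left(-1633\right) = \frac{114876770209}{2384}$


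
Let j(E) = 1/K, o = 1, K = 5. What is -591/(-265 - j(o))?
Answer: 985/442 ≈ 2.2285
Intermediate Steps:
j(E) = ⅕ (j(E) = 1/5 = ⅕)
-591/(-265 - j(o)) = -591/(-265 - 1*⅕) = -591/(-265 - ⅕) = -591/(-1326/5) = -591*(-5/1326) = 985/442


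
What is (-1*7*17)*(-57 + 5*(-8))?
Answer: 11543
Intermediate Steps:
(-1*7*17)*(-57 + 5*(-8)) = (-7*17)*(-57 - 40) = -119*(-97) = 11543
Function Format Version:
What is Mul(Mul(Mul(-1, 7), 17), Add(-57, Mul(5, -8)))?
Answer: 11543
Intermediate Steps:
Mul(Mul(Mul(-1, 7), 17), Add(-57, Mul(5, -8))) = Mul(Mul(-7, 17), Add(-57, -40)) = Mul(-119, -97) = 11543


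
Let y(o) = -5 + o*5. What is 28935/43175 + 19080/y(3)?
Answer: 16481367/8635 ≈ 1908.7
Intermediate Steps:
y(o) = -5 + 5*o
28935/43175 + 19080/y(3) = 28935/43175 + 19080/(-5 + 5*3) = 28935*(1/43175) + 19080/(-5 + 15) = 5787/8635 + 19080/10 = 5787/8635 + 19080*(1/10) = 5787/8635 + 1908 = 16481367/8635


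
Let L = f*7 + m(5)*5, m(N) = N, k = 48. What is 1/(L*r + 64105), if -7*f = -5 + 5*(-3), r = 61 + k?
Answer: 1/69010 ≈ 1.4491e-5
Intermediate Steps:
r = 109 (r = 61 + 48 = 109)
f = 20/7 (f = -(-5 + 5*(-3))/7 = -(-5 - 15)/7 = -⅐*(-20) = 20/7 ≈ 2.8571)
L = 45 (L = (20/7)*7 + 5*5 = 20 + 25 = 45)
1/(L*r + 64105) = 1/(45*109 + 64105) = 1/(4905 + 64105) = 1/69010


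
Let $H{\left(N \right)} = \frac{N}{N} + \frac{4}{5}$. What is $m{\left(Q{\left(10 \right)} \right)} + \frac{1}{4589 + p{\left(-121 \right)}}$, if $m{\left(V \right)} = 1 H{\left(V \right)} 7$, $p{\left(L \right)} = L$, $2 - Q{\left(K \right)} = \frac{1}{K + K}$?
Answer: $\frac{281489}{22340} \approx 12.6$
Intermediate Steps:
$Q{\left(K \right)} = 2 - \frac{1}{2 K}$ ($Q{\left(K \right)} = 2 - \frac{1}{K + K} = 2 - \frac{1}{2 K}$)
$H{\left(N \right)} = \frac{9}{5}$ ($H{\left(N \right)} = 1 + 4 \cdot \frac{1}{5} = 1 + \frac{4}{5} = \frac{9}{5}$)
$m{\left(V \right)} = \frac{63}{5}$ ($m{\left(V \right)} = 1 \cdot \frac{9}{5} \cdot 7 = \frac{9}{5} \cdot 7 = \frac{63}{5}$)
$m{\left(Q{\left(10 \right)} \right)} + \frac{1}{4589 + p{\left(-121 \right)}} = \frac{63}{5} + \frac{1}{4589 - 121} = \frac{63}{5} + \frac{1}{4468} = \frac{281489}{22340}$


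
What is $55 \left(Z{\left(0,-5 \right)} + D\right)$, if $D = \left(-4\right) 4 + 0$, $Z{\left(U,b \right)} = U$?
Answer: $-880$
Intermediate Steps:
$D = -16$ ($D = -16 + 0 = -16$)
$55 \left(Z{\left(0,-5 \right)} + D\right) = 55 \left(0 - 16\right) = 55 \left(-16\right) = -880$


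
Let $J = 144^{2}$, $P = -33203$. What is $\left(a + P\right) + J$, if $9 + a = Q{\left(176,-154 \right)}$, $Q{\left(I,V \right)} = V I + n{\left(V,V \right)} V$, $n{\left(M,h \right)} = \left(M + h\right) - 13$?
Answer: $9854$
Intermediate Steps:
$n{\left(M,h \right)} = -13 + M + h$ ($n{\left(M,h \right)} = \left(M + h\right) - 13 = -13 + M + h$)
$Q{\left(I,V \right)} = I V + V \left(-13 + 2 V\right)$ ($Q{\left(I,V \right)} = V I + \left(-13 + V + V\right) V = I V + \left(-13 + 2 V\right) V = I V + V \left(-13 + 2 V\right)$)
$a = 22321$ ($a = -9 - 154 \left(-13 + 176 + 2 \left(-154\right)\right) = -9 - 154 \left(-13 + 176 - 308\right) = -9 - -22330 = -9 + 22330 = 22321$)
$J = 20736$
$\left(a + P\right) + J = \left(22321 - 33203\right) + 20736 = -10882 + 20736 = 9854$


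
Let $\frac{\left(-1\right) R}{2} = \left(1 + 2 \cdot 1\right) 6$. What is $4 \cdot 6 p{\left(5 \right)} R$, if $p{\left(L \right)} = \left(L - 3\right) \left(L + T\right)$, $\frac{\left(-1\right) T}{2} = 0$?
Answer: $-8640$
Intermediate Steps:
$T = 0$ ($T = \left(-2\right) 0 = 0$)
$p{\left(L \right)} = L \left(-3 + L\right)$ ($p{\left(L \right)} = \left(L - 3\right) \left(L + 0\right) = \left(-3 + L\right) L = L \left(-3 + L\right)$)
$R = -36$ ($R = - 2 \left(1 + 2 \cdot 1\right) 6 = - 2 \left(1 + 2\right) 6 = - 2 \cdot 3 \cdot 6 = \left(-2\right) 18 = -36$)
$4 \cdot 6 p{\left(5 \right)} R = 4 \cdot 6 \cdot 5 \left(-3 + 5\right) \left(-36\right) = 24 \cdot 5 \cdot 2 \left(-36\right) = 24 \cdot 10 \left(-36\right) = 240 \left(-36\right) = -8640$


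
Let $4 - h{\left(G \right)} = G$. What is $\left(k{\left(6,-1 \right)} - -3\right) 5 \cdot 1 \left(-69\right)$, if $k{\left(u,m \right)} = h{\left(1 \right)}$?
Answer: $-2070$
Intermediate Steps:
$h{\left(G \right)} = 4 - G$
$k{\left(u,m \right)} = 3$ ($k{\left(u,m \right)} = 4 - 1 = 3$)
$\left(k{\left(6,-1 \right)} - -3\right) 5 \cdot 1 \left(-69\right) = \left(3 - -3\right) 5 \cdot 1 \left(-69\right) = \left(3 + 3\right) 5 \cdot 1 \left(-69\right) = 6 \cdot 5 \cdot 1 \left(-69\right) = 30 \cdot 1 \left(-69\right) = 30 \left(-69\right) = -2070$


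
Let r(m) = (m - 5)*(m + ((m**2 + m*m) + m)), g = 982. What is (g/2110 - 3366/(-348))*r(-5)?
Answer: -24813320/6119 ≈ -4055.1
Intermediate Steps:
r(m) = (-5 + m)*(2*m + 2*m**2) (r(m) = (-5 + m)*(m + ((m**2 + m**2) + m)) = (-5 + m)*(m + (2*m**2 + m)) = (-5 + m)*(m + (m + 2*m**2)) = (-5 + m)*(2*m + 2*m**2))
(g/2110 - 3366/(-348))*r(-5) = (982/2110 - 3366/(-348))*(2*(-5)*(-5 + (-5)**2 - 4*(-5))) = (982*(1/2110) - 3366*(-1/348))*(2*(-5)*(-5 + 25 + 20)) = (491/1055 + 561/58)*(2*(-5)*40) = (620333/61190)*(-400) = -24813320/6119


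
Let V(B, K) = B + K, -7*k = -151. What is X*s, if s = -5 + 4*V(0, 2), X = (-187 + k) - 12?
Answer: -3726/7 ≈ -532.29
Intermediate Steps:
k = 151/7 (k = -1/7*(-151) = 151/7 ≈ 21.571)
X = -1242/7 (X = (-187 + 151/7) - 12 = -1158/7 - 12 = -1242/7 ≈ -177.43)
s = 3 (s = -5 + 4*(0 + 2) = -5 + 4*2 = -5 + 8 = 3)
X*s = -1242/7*3 = -3726/7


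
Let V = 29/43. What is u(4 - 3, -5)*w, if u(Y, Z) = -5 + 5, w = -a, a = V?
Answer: 0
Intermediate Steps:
V = 29/43 (V = 29*(1/43) = 29/43 ≈ 0.67442)
a = 29/43 ≈ 0.67442
w = -29/43 (w = -1*29/43 = -29/43 ≈ -0.67442)
u(Y, Z) = 0
u(4 - 3, -5)*w = 0*(-29/43) = 0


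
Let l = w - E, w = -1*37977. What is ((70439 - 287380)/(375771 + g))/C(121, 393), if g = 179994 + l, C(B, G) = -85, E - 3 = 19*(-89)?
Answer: 216941/44155460 ≈ 0.0049131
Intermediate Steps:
w = -37977
E = -1688 (E = 3 + 19*(-89) = 3 - 1691 = -1688)
l = -36289 (l = -37977 - 1*(-1688) = -37977 + 1688 = -36289)
g = 143705 (g = 179994 - 36289 = 143705)
((70439 - 287380)/(375771 + g))/C(121, 393) = ((70439 - 287380)/(375771 + 143705))/(-85) = -216941/519476*(-1/85) = 216941/44155460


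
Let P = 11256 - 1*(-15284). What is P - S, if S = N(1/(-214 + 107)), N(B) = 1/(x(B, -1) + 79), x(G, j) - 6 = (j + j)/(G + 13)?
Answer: 1565010025/58968 ≈ 26540.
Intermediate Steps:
x(G, j) = 6 + 2*j/(13 + G) (x(G, j) = 6 + (j + j)/(G + 13) = 6 + (2*j)/(13 + G) = 6 + 2*j/(13 + G))
N(B) = 1/(79 + 2*(38 + 3*B)/(13 + B)) (N(B) = 1/(2*(39 - 1 + 3*B)/(13 + B) + 79) = 1/(2*(38 + 3*B)/(13 + B) + 79) = 1/(79 + 2*(38 + 3*B)/(13 + B)))
S = 695/58968 (S = (13 + 1/(-214 + 107))/(1103 + 85/(-214 + 107)) = (13 + 1/(-107))/(1103 + 85/(-107)) = (13 - 1/107)/(1103 + 85*(-1/107)) = (1390/107)/(1103 - 85/107) = (1390/107)/(117936/107) = (107/117936)*(1390/107) = 695/58968 ≈ 0.011786)
P = 26540 (P = 11256 + 15284 = 26540)
P - S = 26540 - 1*695/58968 = 26540 - 695/58968 = 1565010025/58968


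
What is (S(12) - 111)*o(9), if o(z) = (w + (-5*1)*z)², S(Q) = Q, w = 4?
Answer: -166419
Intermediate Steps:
o(z) = (4 - 5*z)² (o(z) = (4 + (-5*1)*z)² = (4 - 5*z)²)
(S(12) - 111)*o(9) = (12 - 111)*(-4 + 5*9)² = -99*(-4 + 45)² = -99*41² = -99*1681 = -166419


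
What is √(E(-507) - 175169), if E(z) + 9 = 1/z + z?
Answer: 2*I*√66804222/39 ≈ 419.15*I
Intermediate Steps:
E(z) = -9 + z + 1/z (E(z) = -9 + (1/z + z) = -9 + (z + 1/z) = -9 + z + 1/z)
√(E(-507) - 175169) = √((-9 - 507 + 1/(-507)) - 175169) = √((-9 - 507 - 1/507) - 175169) = √(-261613/507 - 175169) = √(-89072296/507) = 2*I*√66804222/39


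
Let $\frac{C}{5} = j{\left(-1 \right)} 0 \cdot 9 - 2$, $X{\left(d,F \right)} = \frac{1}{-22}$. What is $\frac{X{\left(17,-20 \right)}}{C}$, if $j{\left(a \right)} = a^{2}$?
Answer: $\frac{1}{220} \approx 0.0045455$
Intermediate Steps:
$X{\left(d,F \right)} = - \frac{1}{22}$
$C = -10$ ($C = 5 \left(\left(-1\right)^{2} \cdot 0 \cdot 9 - 2\right) = 5 \left(1 \cdot 0 \cdot 9 - 2\right) = 5 \left(0 \cdot 9 - 2\right) = 5 \left(0 - 2\right) = 5 \left(-2\right) = -10$)
$\frac{X{\left(17,-20 \right)}}{C} = - \frac{1}{22 \left(-10\right)} = \left(- \frac{1}{22}\right) \left(- \frac{1}{10}\right) = \frac{1}{220}$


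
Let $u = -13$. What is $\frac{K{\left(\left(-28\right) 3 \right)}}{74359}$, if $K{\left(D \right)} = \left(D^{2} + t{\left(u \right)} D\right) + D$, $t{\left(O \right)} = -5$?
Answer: $\frac{7392}{74359} \approx 0.09941$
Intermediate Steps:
$K{\left(D \right)} = D^{2} - 4 D$ ($K{\left(D \right)} = \left(D^{2} - 5 D\right) + D = D^{2} - 4 D$)
$\frac{K{\left(\left(-28\right) 3 \right)}}{74359} = \frac{\left(-28\right) 3 \left(-4 - 84\right)}{74359} = - 84 \left(-4 - 84\right) \frac{1}{74359} = \left(-84\right) \left(-88\right) \frac{1}{74359} = 7392 \cdot \frac{1}{74359} = \frac{7392}{74359}$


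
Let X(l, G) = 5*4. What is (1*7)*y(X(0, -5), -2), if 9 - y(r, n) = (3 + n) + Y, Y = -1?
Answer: 63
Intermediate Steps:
X(l, G) = 20
y(r, n) = 7 - n (y(r, n) = 9 - ((3 + n) - 1) = 9 - (2 + n) = 9 + (-2 - n) = 7 - n)
(1*7)*y(X(0, -5), -2) = (1*7)*(7 - 1*(-2)) = 7*(7 + 2) = 7*9 = 63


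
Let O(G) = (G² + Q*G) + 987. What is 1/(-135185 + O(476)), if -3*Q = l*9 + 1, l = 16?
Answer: 3/208114 ≈ 1.4415e-5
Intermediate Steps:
Q = -145/3 (Q = -(16*9 + 1)/3 = -(144 + 1)/3 = -⅓*145 = -145/3 ≈ -48.333)
O(G) = 987 + G² - 145*G/3 (O(G) = (G² - 145*G/3) + 987 = 987 + G² - 145*G/3)
1/(-135185 + O(476)) = 1/(-135185 + (987 + 476² - 145/3*476)) = 1/(-135185 + (987 + 226576 - 69020/3)) = 1/(-135185 + 613669/3) = 1/(208114/3) = 3/208114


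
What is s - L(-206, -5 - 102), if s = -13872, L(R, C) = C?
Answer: -13765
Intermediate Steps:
s - L(-206, -5 - 102) = -13872 - (-5 - 102) = -13872 - 1*(-107) = -13872 + 107 = -13765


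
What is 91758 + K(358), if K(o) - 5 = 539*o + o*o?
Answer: 412889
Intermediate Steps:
K(o) = 5 + o² + 539*o (K(o) = 5 + (539*o + o*o) = 5 + (539*o + o²) = 5 + (o² + 539*o) = 5 + o² + 539*o)
91758 + K(358) = 91758 + (5 + 358² + 539*358) = 91758 + (5 + 128164 + 192962) = 91758 + 321131 = 412889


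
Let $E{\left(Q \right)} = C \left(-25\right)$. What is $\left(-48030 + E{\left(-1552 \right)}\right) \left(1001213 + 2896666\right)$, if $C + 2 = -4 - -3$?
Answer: $-186922787445$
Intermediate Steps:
$C = -3$ ($C = -2 - 1 = -3$)
$E{\left(Q \right)} = 75$ ($E{\left(Q \right)} = \left(-3\right) \left(-25\right) = 75$)
$\left(-48030 + E{\left(-1552 \right)}\right) \left(1001213 + 2896666\right) = \left(-48030 + 75\right) \left(1001213 + 2896666\right) = \left(-47955\right) 3897879 = -186922787445$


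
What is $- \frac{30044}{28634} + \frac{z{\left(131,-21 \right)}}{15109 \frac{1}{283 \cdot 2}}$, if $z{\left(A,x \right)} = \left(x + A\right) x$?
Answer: $- \frac{18945872218}{216315553} \approx -87.584$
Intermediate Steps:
$z{\left(A,x \right)} = x \left(A + x\right)$ ($z{\left(A,x \right)} = \left(A + x\right) x = x \left(A + x\right)$)
$- \frac{30044}{28634} + \frac{z{\left(131,-21 \right)}}{15109 \frac{1}{283 \cdot 2}} = - \frac{30044}{28634} + \frac{\left(-21\right) \left(131 - 21\right)}{15109 \frac{1}{283 \cdot 2}} = \left(-30044\right) \frac{1}{28634} + \frac{\left(-21\right) 110}{15109 \cdot \frac{1}{566}} = - \frac{15022}{14317} - \frac{2310}{15109 \cdot \frac{1}{566}} = - \frac{15022}{14317} - \frac{2310}{\frac{15109}{566}} = - \frac{15022}{14317} - \frac{1307460}{15109} = - \frac{18945872218}{216315553}$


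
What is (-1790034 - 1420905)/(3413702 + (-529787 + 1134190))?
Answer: -3210939/4018105 ≈ -0.79912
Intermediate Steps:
(-1790034 - 1420905)/(3413702 + (-529787 + 1134190)) = -3210939/(3413702 + 604403) = -3210939/4018105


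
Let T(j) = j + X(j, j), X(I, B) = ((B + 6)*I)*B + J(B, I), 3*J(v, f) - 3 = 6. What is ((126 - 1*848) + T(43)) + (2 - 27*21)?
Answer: 89360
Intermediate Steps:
J(v, f) = 3 (J(v, f) = 1 + (⅓)*6 = 1 + 2 = 3)
X(I, B) = 3 + B*I*(6 + B) (X(I, B) = ((B + 6)*I)*B + 3 = ((6 + B)*I)*B + 3 = (I*(6 + B))*B + 3 = B*I*(6 + B) + 3 = 3 + B*I*(6 + B))
T(j) = 3 + j + j³ + 6*j² (T(j) = j + (3 + j*j² + 6*j*j) = j + (3 + j³ + 6*j²) = 3 + j + j³ + 6*j²)
((126 - 1*848) + T(43)) + (2 - 27*21) = ((126 - 1*848) + (3 + 43 + 43³ + 6*43²)) + (2 - 27*21) = ((126 - 848) + (3 + 43 + 79507 + 6*1849)) + (2 - 567) = (-722 + (3 + 43 + 79507 + 11094)) - 565 = (-722 + 90647) - 565 = 89925 - 565 = 89360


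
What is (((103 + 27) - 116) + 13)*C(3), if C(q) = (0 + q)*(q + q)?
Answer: 486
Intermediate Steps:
C(q) = 2*q² (C(q) = q*(2*q) = 2*q²)
(((103 + 27) - 116) + 13)*C(3) = (((103 + 27) - 116) + 13)*(2*3²) = ((130 - 116) + 13)*(2*9) = (14 + 13)*18 = 27*18 = 486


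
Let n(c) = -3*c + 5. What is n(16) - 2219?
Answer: -2262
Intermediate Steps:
n(c) = 5 - 3*c
n(16) - 2219 = (5 - 3*16) - 2219 = (5 - 48) - 2219 = -43 - 2219 = -2262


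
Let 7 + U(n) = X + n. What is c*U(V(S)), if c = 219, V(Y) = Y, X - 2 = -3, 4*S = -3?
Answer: -7665/4 ≈ -1916.3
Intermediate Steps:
S = -3/4 (S = (1/4)*(-3) = -3/4 ≈ -0.75000)
X = -1 (X = 2 - 3 = -1)
U(n) = -8 + n (U(n) = -7 + (-1 + n) = -8 + n)
c*U(V(S)) = 219*(-8 - 3/4) = 219*(-35/4) = -7665/4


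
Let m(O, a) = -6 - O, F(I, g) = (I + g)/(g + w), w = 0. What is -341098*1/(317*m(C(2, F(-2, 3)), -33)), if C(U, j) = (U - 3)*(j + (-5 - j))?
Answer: 341098/3487 ≈ 97.820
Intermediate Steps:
F(I, g) = (I + g)/g (F(I, g) = (I + g)/(g + 0) = (I + g)/g)
C(U, j) = 15 - 5*U (C(U, j) = (-3 + U)*(-5) = 15 - 5*U)
-341098*1/(317*m(C(2, F(-2, 3)), -33)) = -341098*1/(317*(-6 - (15 - 5*2))) = -341098*1/(317*(-6 - (15 - 10))) = -341098*1/(317*(-6 - 1*5)) = -341098*1/(317*(-6 - 5)) = -341098/((-11*317)) = -341098/(-3487) = -341098*(-1/3487) = 341098/3487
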